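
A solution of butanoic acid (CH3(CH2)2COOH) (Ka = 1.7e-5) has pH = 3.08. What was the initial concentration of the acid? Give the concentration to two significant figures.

C₀ = 4.2 × 10^-2 M

[H+] = 10^(-3.08) = 8.32 × 10^-4 M = x
Ka = x²/(C₀ − x) ⇒ C₀ = x + x²/Ka
C₀ = 8.32 × 10^-4 + (8.32 × 10^-4)²/(1.7 × 10^-5) = 4.16 × 10^-2 M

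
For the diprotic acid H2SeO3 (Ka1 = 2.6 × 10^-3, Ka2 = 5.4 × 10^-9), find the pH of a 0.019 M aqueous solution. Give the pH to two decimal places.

pH = 2.23

Ka1 ≫ Ka2, so treat the first dissociation as the only significant source of H+.
Ka1 = x²/(0.019 − x) = 2.6 × 10^-3
Solving the quadratic: x = (−Ka1 + √(Ka1² + 4·Ka1·C₀))/2 = 5.85 × 10^-3 M
pH = −log(5.85 × 10^-3) = 2.23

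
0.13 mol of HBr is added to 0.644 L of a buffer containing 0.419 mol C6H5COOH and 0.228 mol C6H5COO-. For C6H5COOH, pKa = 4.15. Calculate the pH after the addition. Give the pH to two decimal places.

pH = 3.40

After neutralization: n(C6H5COOH) = 0.549 mol, n(C6H5COO-) = 0.098 mol.
Henderson–Hasselbalch with mole ratio 0.098/0.549: pH = 4.15 + (-0.748)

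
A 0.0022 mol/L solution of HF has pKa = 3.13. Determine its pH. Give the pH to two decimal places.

pH = 3.02

HF ⇌ F- + H+
Ka = 10^(−3.13) = 7.41 × 10^-4
From the ICE table, Ka = x²/(0.0022 − x) = 7.41 × 10^-4.
The 5% rule fails; solving x² + Ka·x − Ka·C₀ = 0 exactly:
x = (−Ka + √(Ka² + 4·Ka·C₀))/2 = 9.59 × 10^-4 M
pH = −log[H+] = −log(9.59 × 10^-4) = 3.02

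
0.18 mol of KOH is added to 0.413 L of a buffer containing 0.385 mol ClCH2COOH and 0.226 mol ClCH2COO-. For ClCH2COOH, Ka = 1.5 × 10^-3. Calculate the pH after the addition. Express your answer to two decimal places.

OH- converts ClCH2COOH to ClCH2COO-: ClCH2COOH → 0.205 mol, ClCH2COO- → 0.406 mol.
pKa = −log(1.5 × 10^-3) = 2.824
pH = pKa + log([A⁻]/[HA]) = 2.824 + log(0.406/0.205) = 2.824 +0.297

pH = 3.12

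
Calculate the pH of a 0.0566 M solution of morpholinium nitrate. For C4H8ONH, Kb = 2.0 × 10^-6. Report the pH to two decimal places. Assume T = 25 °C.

C4H8ONH2+ is the conjugate acid of the weak base C4H8ONH.
Ka = Kw/Kb = 1.0×10^-14 / 2.0 × 10^-6 = 5.00 × 10^-9
From the ICE table, Ka = x²/(0.0566 − x) = 5.00 × 10^-9.
Since Ka ≪ C₀, x ≈ √(Ka·C₀) = 1.68 × 10^-5 M.
(x/C₀ = 0.03% < 5%, so the approximation holds.)
pH = −log[H+] = −log(1.68 × 10^-5) = 4.77

pH = 4.77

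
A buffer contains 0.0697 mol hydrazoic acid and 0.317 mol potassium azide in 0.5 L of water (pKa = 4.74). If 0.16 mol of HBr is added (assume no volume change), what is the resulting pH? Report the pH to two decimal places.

After neutralization: n(HN3) = 0.23 mol, n(N3-) = 0.157 mol.
pH = pKa + log([A⁻]/[HA]) = 4.74 + log(0.157/0.23) = 4.74 -0.166

pH = 4.57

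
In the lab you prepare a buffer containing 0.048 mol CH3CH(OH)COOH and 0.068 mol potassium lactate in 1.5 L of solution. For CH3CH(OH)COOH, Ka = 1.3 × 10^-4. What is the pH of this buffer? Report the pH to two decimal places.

pKa = −log(1.3 × 10^-4) = 3.886
Using pH = pKa + log([base]/[acid]) with [base]/[acid] = 0.068/0.048:
pH = 3.886 + (+0.151) = 4.04

pH = 4.04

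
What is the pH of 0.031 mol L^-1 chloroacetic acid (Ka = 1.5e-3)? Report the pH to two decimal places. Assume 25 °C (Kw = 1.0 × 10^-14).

pH = 2.21

ClCH2COOH ⇌ ClCH2COO- + H+
Ka = [H+]²/(0.031 − [H+]) = 1.5 × 10^-3
Here C₀/Ka ≈ 20.7, so the small-[H+] approximation fails. Use the quadratic:
[H+] = (−Ka + √(Ka² + 4·Ka·C₀))/2 = 6.11 × 10^-3 M
pH = −log(6.11 × 10^-3) = 2.21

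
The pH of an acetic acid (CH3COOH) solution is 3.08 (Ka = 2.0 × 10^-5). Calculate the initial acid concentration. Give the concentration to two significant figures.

[H+] = 10^(-3.08) = 8.32 × 10^-4 M = x
Ka = x²/(C₀ − x) ⇒ C₀ = x + x²/Ka
C₀ = 8.32 × 10^-4 + (8.32 × 10^-4)²/(2.0 × 10^-5) = 3.54 × 10^-2 M

C₀ = 3.5 × 10^-2 M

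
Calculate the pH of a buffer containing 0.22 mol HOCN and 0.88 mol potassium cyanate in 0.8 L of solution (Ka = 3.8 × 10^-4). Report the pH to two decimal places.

pKa = −log(3.8 × 10^-4) = 3.420
pH = pKa + log([A⁻]/[HA]) = 3.420 + log(0.88/0.22)
pH = 3.420 + (+0.602) = 4.02

pH = 4.02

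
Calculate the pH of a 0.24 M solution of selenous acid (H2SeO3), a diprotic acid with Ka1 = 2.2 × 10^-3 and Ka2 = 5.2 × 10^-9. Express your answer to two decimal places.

pH = 1.66

Ka1 ≫ Ka2, so treat the first dissociation as the only significant source of H+.
Ka1 = x²/(0.24 − x) = 2.2 × 10^-3
Solving the quadratic: x = (−Ka1 + √(Ka1² + 4·Ka1·C₀))/2 = 2.19 × 10^-2 M
pH = −log(2.19 × 10^-2) = 1.66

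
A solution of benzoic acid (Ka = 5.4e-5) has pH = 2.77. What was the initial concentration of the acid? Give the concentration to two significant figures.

C₀ = 5.5 × 10^-2 M

[H+] = 10^(-2.77) = 1.70 × 10^-3 M = x
Ka = x²/(C₀ − x) ⇒ C₀ = x + x²/Ka
C₀ = 1.70 × 10^-3 + (1.70 × 10^-3)²/(5.4 × 10^-5) = 5.52 × 10^-2 M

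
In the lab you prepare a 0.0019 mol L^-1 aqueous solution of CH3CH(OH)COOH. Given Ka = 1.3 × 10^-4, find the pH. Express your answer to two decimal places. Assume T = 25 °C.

CH3CH(OH)COOH ⇌ CH3CH(OH)COO- + H+
From the ICE table, Ka = x²/(0.0019 − x) = 1.3 × 10^-4.
The 5% rule fails; solving x² + Ka·x − Ka·C₀ = 0 exactly:
x = [−0.00013 + √(0.00013² + 9.88e-07)]/2 = 4.36 × 10^-4 M
pH = −log[H+] = −log(4.36 × 10^-4) = 3.36

pH = 3.36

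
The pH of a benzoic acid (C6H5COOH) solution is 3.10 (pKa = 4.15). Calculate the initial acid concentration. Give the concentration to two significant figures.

[H+] = 10^(-3.10) = 7.94 × 10^-4 M = x
Ka = 10^(−4.15) = 7.08 × 10^-5
Ka = x²/(C₀ − x) ⇒ C₀ = x + x²/Ka
C₀ = 7.94 × 10^-4 + (7.94 × 10^-4)²/(7.08 × 10^-5) = 9.70 × 10^-3 M

C₀ = 9.7 × 10^-3 M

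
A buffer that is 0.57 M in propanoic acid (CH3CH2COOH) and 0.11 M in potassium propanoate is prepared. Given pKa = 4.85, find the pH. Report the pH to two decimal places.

Henderson–Hasselbalch: pH = pKa + log([CH3CH2COO-]/[CH3CH2COOH]) = 4.85 + log(0.11/0.57)
pH = 4.85 + (-0.714) = 4.14

pH = 4.14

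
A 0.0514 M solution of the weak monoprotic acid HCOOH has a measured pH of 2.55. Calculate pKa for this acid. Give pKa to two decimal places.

pKa = 3.79

[H+] = 10^(-2.55) = 2.82 × 10^-3 M
At equilibrium [HA] = 0.0514 − 2.82 × 10^-3 = 4.86 × 10^-2 M
Ka = [H+][A-]/[HA] = (2.82 × 10^-3)² / 4.86 × 10^-2 = 1.64 × 10^-4
pKa = -log(1.64 × 10^-4) = 3.79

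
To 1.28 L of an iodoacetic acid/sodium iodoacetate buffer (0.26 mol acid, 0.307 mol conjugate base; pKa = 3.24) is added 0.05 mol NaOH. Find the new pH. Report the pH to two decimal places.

pH = 3.47

OH- converts ICH2COOH to ICH2COO-: ICH2COOH → 0.21 mol, ICH2COO- → 0.357 mol.
pH = pKa + log([A⁻]/[HA]) = 3.24 + log(0.357/0.21) = 3.24 +0.230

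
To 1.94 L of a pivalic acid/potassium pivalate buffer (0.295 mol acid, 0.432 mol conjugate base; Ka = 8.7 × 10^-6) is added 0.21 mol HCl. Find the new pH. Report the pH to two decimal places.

After neutralization: n((CH3)3CCOOH) = 0.505 mol, n((CH3)3CCOO-) = 0.222 mol.
pKa = −log(8.7 × 10^-6) = 5.060
pH = pKa + log([A⁻]/[HA]) = 5.060 + log(0.222/0.505) = 5.060 -0.357

pH = 4.70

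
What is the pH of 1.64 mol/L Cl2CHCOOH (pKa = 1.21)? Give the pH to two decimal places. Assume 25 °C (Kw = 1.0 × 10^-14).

pH = 0.54

Cl2CHCOOH ⇌ Cl2CHCOO- + H+
Ka = 10^(−1.21) = 6.17 × 10^-2
Let x = [H+] at equilibrium. Ka = x²/(1.64 − x).
x is not negligible relative to C₀; solve x² + 0.0617·x − 0.101 = 0.
x = (−Ka + √(Ka² + 4·Ka·C₀))/2 = 2.89 × 10^-1 M
pH = −log[H+] = −log(2.89 × 10^-1) = 0.54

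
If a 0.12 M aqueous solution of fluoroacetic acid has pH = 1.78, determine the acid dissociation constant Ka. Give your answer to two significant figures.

[H+] = 10^(-1.78) = 1.66 × 10^-2 M
At equilibrium [HA] = 0.12 − 1.66 × 10^-2 = 1.03 × 10^-1 M
Ka = [H+][A-]/[HA] = (1.66 × 10^-2)² / 1.03 × 10^-1 = 2.7 × 10^-3

Ka = 2.7 × 10^-3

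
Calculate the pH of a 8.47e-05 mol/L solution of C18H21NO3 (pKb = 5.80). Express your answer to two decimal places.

pH = 9.03

C18H21NO3 + H2O ⇌ C18H22NO3+ + OH-
Kb = 10^(−5.80) = 1.58 × 10^-6
From the ICE table, Kb = [OH-]²/(8.47e-05 − [OH-]) = 1.58 × 10^-6.
Here C₀/Kb ≈ 53.6, so the small-[OH-] approximation fails. Use the quadratic:
[OH-] = [−1.58e-06 + √(1.58e-06² + 5.35e-10)]/2 = 1.08 × 10^-5 M
pOH = 4.97, so pH = 14.00 − pOH = 9.03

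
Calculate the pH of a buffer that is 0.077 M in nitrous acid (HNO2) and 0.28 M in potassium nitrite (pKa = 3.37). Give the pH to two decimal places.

pH = 3.93

Using pH = pKa + log([base]/[acid]) with [base]/[acid] = 0.28/0.077:
pH = 3.37 + (+0.561) = 3.93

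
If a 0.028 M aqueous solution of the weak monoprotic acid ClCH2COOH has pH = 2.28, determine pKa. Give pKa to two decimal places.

pKa = 2.92

[H+] = 10^(-2.28) = 5.25 × 10^-3 M
At equilibrium [HA] = 0.028 − 5.25 × 10^-3 = 2.27 × 10^-2 M
Ka = [H+][A-]/[HA] = (5.25 × 10^-3)² / 2.27 × 10^-2 = 1.21 × 10^-3
pKa = -log(1.21 × 10^-3) = 2.92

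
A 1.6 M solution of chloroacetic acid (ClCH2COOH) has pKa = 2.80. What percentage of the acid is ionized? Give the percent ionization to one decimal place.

ClCH2COOH ⇌ ClCH2COO- + H+; let x = [H+] at equilibrium.
Ka = 10^(−2.80) = 1.58 × 10^-3
x ≈ √(Ka·C₀) = √(1.58 × 10^-3 × 1.6) = 5.03 × 10^-2 M
% ionization = x/C₀ × 100% = 5.03 × 10^-2/1.6 × 100% = 3.1%

3.1%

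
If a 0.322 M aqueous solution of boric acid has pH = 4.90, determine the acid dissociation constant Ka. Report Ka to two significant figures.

Ka = 4.9 × 10^-10

[H+] = 10^(-4.90) = 1.26 × 10^-5 M
At equilibrium [HA] = 0.322 − 1.26 × 10^-5 = 3.22 × 10^-1 M
Ka = [H+][A-]/[HA] = (1.26 × 10^-5)² / 3.22 × 10^-1 = 4.9 × 10^-10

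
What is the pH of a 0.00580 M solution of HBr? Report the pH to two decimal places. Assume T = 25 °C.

pH = 2.24

HBr is a strong acid and dissociates completely, so [H+] = 0.00580 M.
pH = -log(0.0058) = 2.24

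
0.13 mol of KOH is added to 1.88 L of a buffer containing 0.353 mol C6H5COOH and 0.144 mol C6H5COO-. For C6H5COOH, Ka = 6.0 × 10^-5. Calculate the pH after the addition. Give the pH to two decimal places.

pH = 4.31

After neutralization: n(C6H5COOH) = 0.223 mol, n(C6H5COO-) = 0.274 mol.
pKa = −log(6.0 × 10^-5) = 4.222
pH = pKa + log(n_C6H5COO-/n_C6H5COOH) = 4.222 + log(0.274/0.223) = 4.222 + (+0.089)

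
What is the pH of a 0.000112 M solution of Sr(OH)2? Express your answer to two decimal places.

pH = 10.35

Sr(OH)2 is a strong base (each formula unit releases 2 OH-); [OH-] = 0.000224 M.
pOH = -log(0.000224) = 3.65
pH = 14.00 - 3.65 = 10.35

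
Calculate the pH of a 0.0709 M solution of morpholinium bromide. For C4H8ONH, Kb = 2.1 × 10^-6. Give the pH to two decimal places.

C4H8ONH2+ is the conjugate acid of the weak base C4H8ONH.
Ka = Kw/Kb = 1.0×10^-14 / 2.1 × 10^-6 = 4.76 × 10^-9
From the ICE table, Ka = [H+]²/(0.0709 − [H+]) = 4.76 × 10^-9.
Neglecting [H+] in the denominator: [H+] = √(4.76 × 10^-9 × 0.0709) = 1.84 × 10^-5 M
pH = −log[H+] = −log(1.84 × 10^-5) = 4.74

pH = 4.74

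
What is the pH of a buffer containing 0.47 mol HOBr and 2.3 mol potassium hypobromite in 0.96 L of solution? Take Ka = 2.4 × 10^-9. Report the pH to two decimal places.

pKa = −log(2.4 × 10^-9) = 8.620
pH = pKa + log([A⁻]/[HA]) = 8.620 + log(2.3/0.47)
pH = 8.620 + (+0.690) = 9.31

pH = 9.31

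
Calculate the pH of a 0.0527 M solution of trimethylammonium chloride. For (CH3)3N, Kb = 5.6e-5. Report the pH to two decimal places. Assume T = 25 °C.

pH = 5.51

(CH3)3NH+ is the conjugate acid of the weak base (CH3)3N.
Ka = Kw/Kb = 1.0×10^-14 / 5.6 × 10^-5 = 1.79 × 10^-10
From the ICE table, Ka = [H+]²/(0.0527 − [H+]) = 1.79 × 10^-10.
Neglecting [H+] in the denominator: [H+] = √(1.79 × 10^-10 × 0.0527) = 3.07 × 10^-6 M
([H+]/C₀ = 0.0058% < 5%, so the approximation holds.)
pH = −log[H+] = −log(3.07 × 10^-6) = 5.51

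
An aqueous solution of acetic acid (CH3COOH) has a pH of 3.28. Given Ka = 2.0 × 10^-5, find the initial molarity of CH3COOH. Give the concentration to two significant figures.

C₀ = 1.4 × 10^-2 M

[H+] = 10^(-3.28) = 5.25 × 10^-4 M = x
Ka = x²/(C₀ − x) ⇒ C₀ = x + x²/Ka
C₀ = 5.25 × 10^-4 + (5.25 × 10^-4)²/(2.0 × 10^-5) = 1.43 × 10^-2 M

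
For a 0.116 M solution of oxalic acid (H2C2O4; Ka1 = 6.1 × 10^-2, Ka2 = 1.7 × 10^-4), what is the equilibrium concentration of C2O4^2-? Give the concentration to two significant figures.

First ionization gives [H+] ≈ [HC2O4-] = 5.90 × 10^-2 M.
Second step: Ka2 = [H+][C2O4^2-]/[HC2O4-] ≈ [C2O4^2-] (since [H+] ≈ [HC2O4-]).
So [C2O4^2-] ≈ Ka2.

1.7 × 10^-4 M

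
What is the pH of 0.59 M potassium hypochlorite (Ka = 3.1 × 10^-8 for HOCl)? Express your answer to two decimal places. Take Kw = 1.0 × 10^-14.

pH = 10.64

OCl- is the conjugate base of the weak acid HOCl.
Kb = Kw/Ka = 1.0×10^-14 / 3.1 × 10^-8 = 3.23 × 10^-7
Kb = x²/(0.59 − x) = 3.23 × 10^-7
Assume x ≪ 0.59: x ≈ √(3.23 × 10^-7 × 0.59) = 4.37 × 10^-4 M
(x/C₀ = 0.074% < 5%, so the approximation holds.)
pOH = 3.36, so pH = 14.00 − pOH = 10.64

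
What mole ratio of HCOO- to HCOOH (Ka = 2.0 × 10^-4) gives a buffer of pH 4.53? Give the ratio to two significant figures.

ratio = 6.8

pKa = -log(2.0 × 10^-4) = 3.699
pH = pKa + log(r) ⇒ log(r) = 4.53 − 3.699 = +0.831
r = [HCOO-]/[HCOOH] = 10^(+0.831) = 6.78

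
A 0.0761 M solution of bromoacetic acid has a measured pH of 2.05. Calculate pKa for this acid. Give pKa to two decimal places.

[H+] = 10^(-2.05) = 8.91 × 10^-3 M
At equilibrium [HA] = 0.0761 − 8.91 × 10^-3 = 6.72 × 10^-2 M
Ka = [H+][A-]/[HA] = (8.91 × 10^-3)² / 6.72 × 10^-2 = 1.18 × 10^-3
pKa = -log(1.18 × 10^-3) = 2.93

pKa = 2.93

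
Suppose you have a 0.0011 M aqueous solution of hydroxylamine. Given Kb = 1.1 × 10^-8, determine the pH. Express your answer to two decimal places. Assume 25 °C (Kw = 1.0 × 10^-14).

pH = 8.54

NH2OH + H2O ⇌ NH3OH+ + OH-
From the ICE table, Kb = [OH-]²/(0.0011 − [OH-]) = 1.1 × 10^-8.
Neglecting [OH-] in the denominator: [OH-] = √(1.1 × 10^-8 × 0.0011) = 3.48 × 10^-6 M
pOH = 5.46, so pH = 14.00 − pOH = 8.54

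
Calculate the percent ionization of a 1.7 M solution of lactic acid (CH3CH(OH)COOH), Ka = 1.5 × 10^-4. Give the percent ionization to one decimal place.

0.9%

CH3CH(OH)COOH ⇌ CH3CH(OH)COO- + H+; let x = [H+] at equilibrium.
x ≈ √(Ka·C₀) = √(1.5 × 10^-4 × 1.7) = 1.60 × 10^-2 M
% ionization = x/C₀ × 100% = 1.60 × 10^-2/1.7 × 100% = 0.9%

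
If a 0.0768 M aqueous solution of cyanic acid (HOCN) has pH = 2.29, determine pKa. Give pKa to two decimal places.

[H+] = 10^(-2.29) = 5.13 × 10^-3 M
At equilibrium [HA] = 0.0768 − 5.13 × 10^-3 = 7.17 × 10^-2 M
Ka = [H+][A-]/[HA] = (5.13 × 10^-3)² / 7.17 × 10^-2 = 3.67 × 10^-4
pKa = -log(3.67 × 10^-4) = 3.44

pKa = 3.44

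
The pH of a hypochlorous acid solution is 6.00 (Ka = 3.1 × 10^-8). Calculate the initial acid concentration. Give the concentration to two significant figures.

[H+] = 10^(-6.00) = 1.00 × 10^-6 M = x
Ka = x²/(C₀ − x) ⇒ C₀ = x + x²/Ka
C₀ = 1.00 × 10^-6 + (1.00 × 10^-6)²/(3.1 × 10^-8) = 3.33 × 10^-5 M

C₀ = 3.3 × 10^-5 M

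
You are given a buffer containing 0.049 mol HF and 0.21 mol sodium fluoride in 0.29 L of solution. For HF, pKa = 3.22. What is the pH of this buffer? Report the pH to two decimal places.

pH = 3.85

Using pH = pKa + log([base]/[acid]) with [base]/[acid] = 0.21/0.049:
pH = 3.22 + (+0.632) = 3.85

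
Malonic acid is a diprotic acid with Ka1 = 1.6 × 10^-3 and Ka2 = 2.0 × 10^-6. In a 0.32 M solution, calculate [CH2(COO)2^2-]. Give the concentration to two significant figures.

2.0 × 10^-6 M

First ionization gives [H+] ≈ [CH2(COOH)COO-] = 2.18 × 10^-2 M.
Second step: Ka2 = [H+][CH2(COO)2^2-]/[CH2(COOH)COO-] ≈ [CH2(COO)2^2-] (since [H+] ≈ [CH2(COOH)COO-]).
So [CH2(COO)2^2-] ≈ Ka2.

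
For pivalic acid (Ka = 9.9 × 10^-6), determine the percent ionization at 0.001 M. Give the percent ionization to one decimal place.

9.5%

(CH3)3CCOOH ⇌ (CH3)3CCOO- + H+; let x = [H+] at equilibrium.
Ka = x²/(C₀ − x); solving the quadratic gives x = 9.47 × 10^-5 M.
% ionization = x/C₀ × 100% = 9.47 × 10^-5/0.001 × 100% = 9.5%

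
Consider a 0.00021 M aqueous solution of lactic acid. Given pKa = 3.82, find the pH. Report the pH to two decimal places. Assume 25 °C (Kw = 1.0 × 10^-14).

CH3CH(OH)COOH ⇌ CH3CH(OH)COO- + H+
Ka = 10^(−3.82) = 1.51 × 10^-4
From the ICE table, Ka = [H+]²/(0.00021 − [H+]) = 1.51 × 10^-4.
The 5% rule fails; solving [H+]² + Ka·[H+] − Ka·C₀ = 0 exactly:
[H+] = (−Ka + √(Ka² + 4·Ka·C₀))/2 = 1.18 × 10^-4 M
pH = −log[H+] = −log(1.18 × 10^-4) = 3.93

pH = 3.93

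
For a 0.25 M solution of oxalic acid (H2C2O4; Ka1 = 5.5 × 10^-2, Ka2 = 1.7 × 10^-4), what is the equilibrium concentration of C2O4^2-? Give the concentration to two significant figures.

1.7 × 10^-4 M

First ionization gives [H+] ≈ [HC2O4-] = 9.29 × 10^-2 M.
Second step: Ka2 = [H+][C2O4^2-]/[HC2O4-] ≈ [C2O4^2-] (since [H+] ≈ [HC2O4-]).
So [C2O4^2-] ≈ Ka2.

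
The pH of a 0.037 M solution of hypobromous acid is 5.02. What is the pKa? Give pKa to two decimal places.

[H+] = 10^(-5.02) = 9.55 × 10^-6 M
At equilibrium [HA] = 0.037 − 9.55 × 10^-6 = 3.70 × 10^-2 M
Ka = [H+][A-]/[HA] = (9.55 × 10^-6)² / 3.70 × 10^-2 = 2.46 × 10^-9
pKa = -log(2.46 × 10^-9) = 8.61

pKa = 8.61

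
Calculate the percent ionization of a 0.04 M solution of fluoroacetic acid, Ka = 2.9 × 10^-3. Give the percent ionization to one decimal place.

FCH2COOH ⇌ FCH2COO- + H+; let x = [H+] at equilibrium.
Ka = x²/(C₀ − x); solving the quadratic gives x = 9.42 × 10^-3 M.
% ionization = x/C₀ × 100% = 9.42 × 10^-3/0.04 × 100% = 23.5%

23.5%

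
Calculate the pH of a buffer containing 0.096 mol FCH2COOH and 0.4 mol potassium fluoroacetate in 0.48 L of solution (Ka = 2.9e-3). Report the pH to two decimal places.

pKa = −log(2.9 × 10^-3) = 2.538
pH = pKa + log([A⁻]/[HA]) = 2.538 + log(0.4/0.096)
pH = 2.538 + (+0.620) = 3.16

pH = 3.16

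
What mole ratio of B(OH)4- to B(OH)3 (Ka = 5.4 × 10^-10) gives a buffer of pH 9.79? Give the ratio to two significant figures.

pKa = -log(5.4 × 10^-10) = 9.268
pH = pKa + log(r) ⇒ log(r) = 9.79 − 9.268 = +0.522
r = [B(OH)4-]/[B(OH)3] = 10^(+0.522) = 3.33

ratio = 3.3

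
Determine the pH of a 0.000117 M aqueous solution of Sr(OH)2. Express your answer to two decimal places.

Sr(OH)2 is a strong base (each formula unit releases 2 OH-); [OH-] = 0.000234 M.
pOH = -log(0.000234) = 3.63
pH = 14.00 - 3.63 = 10.37

pH = 10.37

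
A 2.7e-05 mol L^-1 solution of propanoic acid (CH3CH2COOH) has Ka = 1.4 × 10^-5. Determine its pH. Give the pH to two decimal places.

pH = 4.86

CH3CH2COOH ⇌ CH3CH2COO- + H+
Let x = [H+] at equilibrium. Ka = x²/(2.7e-05 − x).
x is not negligible relative to C₀; solve x² + 1.4e-05·x − 3.78e-10 = 0.
x = [−1.4e-05 + √(1.4e-05² + 1.51e-09)]/2 = 1.37 × 10^-5 M
pH = −log[H+] = −log(1.37 × 10^-5) = 4.86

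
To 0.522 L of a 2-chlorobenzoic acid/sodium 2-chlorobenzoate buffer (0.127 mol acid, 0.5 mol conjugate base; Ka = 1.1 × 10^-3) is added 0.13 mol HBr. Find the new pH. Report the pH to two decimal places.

After neutralization: n(ClC6H4COOH) = 0.257 mol, n(ClC6H4COO-) = 0.37 mol.
pKa = −log(1.1 × 10^-3) = 2.959
Henderson–Hasselbalch with mole ratio 0.37/0.257: pH = 2.959 + (+0.158)

pH = 3.12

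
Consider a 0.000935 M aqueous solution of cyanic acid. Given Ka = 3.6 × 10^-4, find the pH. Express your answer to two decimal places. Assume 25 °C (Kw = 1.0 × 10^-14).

HOCN ⇌ OCN- + H+
Ka = [H+]²/(0.000935 − [H+]) = 3.6 × 10^-4
Here C₀/Ka ≈ 2.6, so the small-[H+] approximation fails. Use the quadratic:
[H+] = (−Ka + √(Ka² + 4·Ka·C₀))/2 = 4.27 × 10^-4 M
pH = −log(4.27 × 10^-4) = 3.37

pH = 3.37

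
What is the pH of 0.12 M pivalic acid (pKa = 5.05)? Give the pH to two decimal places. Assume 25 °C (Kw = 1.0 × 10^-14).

pH = 2.99

(CH3)3CCOOH ⇌ (CH3)3CCOO- + H+
Ka = 10^(−5.05) = 8.91 × 10^-6
Ka = x²/(0.12 − x) = 8.91 × 10^-6
Neglecting x in the denominator: x = √(8.91 × 10^-6 × 0.12) = 1.03 × 10^-3 M
pH = −log(1.03 × 10^-3) = 2.99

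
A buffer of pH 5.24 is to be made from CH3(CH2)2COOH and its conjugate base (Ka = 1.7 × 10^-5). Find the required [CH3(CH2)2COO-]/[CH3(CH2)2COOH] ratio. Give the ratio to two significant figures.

ratio = 3.0

pKa = -log(1.7 × 10^-5) = 4.770
pH = pKa + log(r) ⇒ log(r) = 5.24 − 4.770 = +0.470
r = [CH3(CH2)2COO-]/[CH3(CH2)2COOH] = 10^(+0.470) = 2.95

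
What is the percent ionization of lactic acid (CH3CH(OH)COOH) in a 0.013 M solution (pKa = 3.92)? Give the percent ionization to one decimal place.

CH3CH(OH)COOH ⇌ CH3CH(OH)COO- + H+; let x = [H+] at equilibrium.
Ka = 10^(−3.92) = 1.20 × 10^-4
Solve x² + 0.00012x − 1.56e-06 = 0 → x = 1.19 × 10^-3 M
Fraction ionized = 1.19 × 10^-3 / 0.013 = 0.0915 → 9.2%

9.2%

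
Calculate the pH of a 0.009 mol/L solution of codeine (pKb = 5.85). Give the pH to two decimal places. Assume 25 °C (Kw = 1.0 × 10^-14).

pH = 10.05

C18H21NO3 + H2O ⇌ C18H22NO3+ + OH-
Kb = 10^(−5.85) = 1.41 × 10^-6
From the ICE table, Kb = [OH-]²/(0.009 − [OH-]) = 1.41 × 10^-6.
Since Kb ≪ C₀, [OH-] ≈ √(Kb·C₀) = 1.13 × 10^-4 M.
pOH = −log(1.13 × 10^-4) = 3.95; pH = 14.00 − 3.95 = 10.05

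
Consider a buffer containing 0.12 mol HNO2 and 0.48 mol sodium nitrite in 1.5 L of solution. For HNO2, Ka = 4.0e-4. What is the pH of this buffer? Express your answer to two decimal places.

pKa = −log(4.0 × 10^-4) = 3.398
pH = pKa + log([A⁻]/[HA]) = 3.398 + log(0.48/0.12)
pH = 3.398 + (+0.602) = 4.00

pH = 4.00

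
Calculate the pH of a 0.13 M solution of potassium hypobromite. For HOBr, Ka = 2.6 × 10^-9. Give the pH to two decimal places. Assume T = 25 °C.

OBr- is the conjugate base of the weak acid HOBr.
Kb = Kw/Ka = 1.0×10^-14 / 2.6 × 10^-9 = 3.85 × 10^-6
Kb = [OH-]²/(0.13 − [OH-]) = 3.85 × 10^-6
Assume [OH-] ≪ 0.13: [OH-] ≈ √(3.85 × 10^-6 × 0.13) = 7.07 × 10^-4 M
pOH = −log(7.07 × 10^-4) = 3.15; pH = 14.00 − 3.15 = 10.85

pH = 10.85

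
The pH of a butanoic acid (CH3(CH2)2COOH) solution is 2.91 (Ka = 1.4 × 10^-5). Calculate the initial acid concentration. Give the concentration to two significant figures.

C₀ = 1.1 × 10^-1 M

[H+] = 10^(-2.91) = 1.23 × 10^-3 M = x
Ka = x²/(C₀ − x) ⇒ C₀ = x + x²/Ka
C₀ = 1.23 × 10^-3 + (1.23 × 10^-3)²/(1.4 × 10^-5) = 1.09 × 10^-1 M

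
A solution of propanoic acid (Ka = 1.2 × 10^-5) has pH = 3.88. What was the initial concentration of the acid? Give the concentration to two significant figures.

C₀ = 1.6 × 10^-3 M

[H+] = 10^(-3.88) = 1.32 × 10^-4 M = x
Ka = x²/(C₀ − x) ⇒ C₀ = x + x²/Ka
C₀ = 1.32 × 10^-4 + (1.32 × 10^-4)²/(1.2 × 10^-5) = 1.58 × 10^-3 M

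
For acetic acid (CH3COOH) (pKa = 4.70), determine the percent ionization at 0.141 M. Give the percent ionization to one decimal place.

1.2%

CH3COOH ⇌ CH3COO- + H+; let x = [H+] at equilibrium.
Ka = 10^(−4.70) = 2.00 × 10^-5
x ≈ √(Ka·C₀) = √(2.00 × 10^-5 × 0.141) = 1.68 × 10^-3 M
% ionization = x/C₀ × 100% = 1.68 × 10^-3/0.141 × 100% = 1.2%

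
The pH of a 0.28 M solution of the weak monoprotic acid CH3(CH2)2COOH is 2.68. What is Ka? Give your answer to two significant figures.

Ka = 1.6 × 10^-5

[H+] = 10^(-2.68) = 2.09 × 10^-3 M
At equilibrium [HA] = 0.28 − 2.09 × 10^-3 = 2.78 × 10^-1 M
Ka = [H+][A-]/[HA] = (2.09 × 10^-3)² / 2.78 × 10^-1 = 1.6 × 10^-5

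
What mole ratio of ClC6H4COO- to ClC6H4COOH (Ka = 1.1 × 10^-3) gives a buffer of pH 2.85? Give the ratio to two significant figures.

pKa = -log(1.1 × 10^-3) = 2.959
pH = pKa + log(r) ⇒ log(r) = 2.85 − 2.959 = -0.109
r = [ClC6H4COO-]/[ClC6H4COOH] = 10^(-0.109) = 0.778

ratio = 0.78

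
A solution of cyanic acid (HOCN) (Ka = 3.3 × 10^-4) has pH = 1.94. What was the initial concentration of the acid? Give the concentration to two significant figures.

C₀ = 4.1 × 10^-1 M

[H+] = 10^(-1.94) = 1.15 × 10^-2 M = x
Ka = x²/(C₀ − x) ⇒ C₀ = x + x²/Ka
C₀ = 1.15 × 10^-2 + (1.15 × 10^-2)²/(3.3 × 10^-4) = 4.12 × 10^-1 M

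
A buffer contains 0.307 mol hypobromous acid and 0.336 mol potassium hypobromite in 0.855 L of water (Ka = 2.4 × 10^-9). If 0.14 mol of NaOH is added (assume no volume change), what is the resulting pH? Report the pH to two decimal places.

After neutralization: n(HOBr) = 0.167 mol, n(OBr-) = 0.476 mol.
pKa = −log(2.4 × 10^-9) = 8.620
pH = pKa + log(n_OBr-/n_HOBr) = 8.620 + log(0.476/0.167) = 8.620 + (+0.455)

pH = 9.07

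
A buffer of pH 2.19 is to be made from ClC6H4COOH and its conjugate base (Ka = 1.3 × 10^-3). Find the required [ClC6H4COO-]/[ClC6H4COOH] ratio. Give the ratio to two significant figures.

pKa = -log(1.3 × 10^-3) = 2.886
pH = pKa + log(r) ⇒ log(r) = 2.19 − 2.886 = -0.696
r = [ClC6H4COO-]/[ClC6H4COOH] = 10^(-0.696) = 0.201

ratio = 0.20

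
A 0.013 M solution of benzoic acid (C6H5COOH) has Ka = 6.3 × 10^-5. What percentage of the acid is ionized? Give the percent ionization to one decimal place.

6.7%

C6H5COOH ⇌ C6H5COO- + H+; let x = [H+] at equilibrium.
Solve x² + 6.3e-05x − 8.19e-07 = 0 → x = 8.74 × 10^-4 M
% ionization = x/C₀ × 100% = 8.74 × 10^-4/0.013 × 100% = 6.7%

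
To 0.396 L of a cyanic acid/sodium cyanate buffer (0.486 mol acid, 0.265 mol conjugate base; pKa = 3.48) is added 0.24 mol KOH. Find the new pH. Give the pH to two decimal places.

After neutralization: n(HOCN) = 0.246 mol, n(OCN-) = 0.505 mol.
pH = pKa + log([A⁻]/[HA]) = 3.48 + log(0.505/0.246) = 3.48 +0.312

pH = 3.79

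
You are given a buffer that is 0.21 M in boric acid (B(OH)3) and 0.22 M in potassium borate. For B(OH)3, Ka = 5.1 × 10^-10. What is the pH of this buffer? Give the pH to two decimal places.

pH = 9.31

pKa = −log(5.1 × 10^-10) = 9.292
Henderson–Hasselbalch: pH = pKa + log([B(OH)4-]/[B(OH)3]) = 9.292 + log(0.22/0.21)
pH = 9.292 + (+0.020) = 9.31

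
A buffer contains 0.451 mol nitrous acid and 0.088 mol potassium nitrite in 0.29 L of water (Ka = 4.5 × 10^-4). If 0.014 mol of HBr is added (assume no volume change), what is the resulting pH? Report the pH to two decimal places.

After neutralization: n(HNO2) = 0.465 mol, n(NO2-) = 0.074 mol.
pKa = −log(4.5 × 10^-4) = 3.347
Henderson–Hasselbalch with mole ratio 0.074/0.465: pH = 3.347 + (-0.798)

pH = 2.55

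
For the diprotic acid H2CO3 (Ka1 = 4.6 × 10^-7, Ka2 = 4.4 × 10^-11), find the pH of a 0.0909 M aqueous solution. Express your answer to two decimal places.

pH = 3.69

Ka1 ≫ Ka2, so treat the first dissociation as the only significant source of H+.
Ka1 = x²/(0.0909 − x) = 4.6 × 10^-7
x ≈ √(4.6 × 10^-7 × 0.0909) = 2.04 × 10^-4 M
pH = −log(2.04 × 10^-4) = 3.69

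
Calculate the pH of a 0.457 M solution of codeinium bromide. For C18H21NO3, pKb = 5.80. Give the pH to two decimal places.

C18H22NO3+ is the conjugate acid of the weak base C18H21NO3.
Kb = 10^(−5.80) = 1.58 × 10^-6
Ka = Kw/Kb = 1.0×10^-14 / 1.58 × 10^-6 = 6.33 × 10^-9
From the ICE table, Ka = x²/(0.457 − x) = 6.33 × 10^-9.
Since Ka ≪ C₀, x ≈ √(Ka·C₀) = 5.38 × 10^-5 M.
(x/C₀ = 0.012% < 5%, so the approximation holds.)
pH = −log(5.38 × 10^-5) = 4.27

pH = 4.27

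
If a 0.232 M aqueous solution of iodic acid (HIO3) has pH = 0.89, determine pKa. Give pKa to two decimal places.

[H+] = 10^(-0.89) = 1.29 × 10^-1 M
At equilibrium [HA] = 0.232 − 1.29 × 10^-1 = 1.03 × 10^-1 M
Ka = [H+][A-]/[HA] = (1.29 × 10^-1)² / 1.03 × 10^-1 = 1.62 × 10^-1
pKa = -log(1.62 × 10^-1) = 0.79

pKa = 0.79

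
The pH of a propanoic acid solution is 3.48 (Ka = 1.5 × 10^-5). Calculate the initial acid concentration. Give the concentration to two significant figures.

C₀ = 7.6 × 10^-3 M

[H+] = 10^(-3.48) = 3.31 × 10^-4 M = x
Ka = x²/(C₀ − x) ⇒ C₀ = x + x²/Ka
C₀ = 3.31 × 10^-4 + (3.31 × 10^-4)²/(1.5 × 10^-5) = 7.64 × 10^-3 M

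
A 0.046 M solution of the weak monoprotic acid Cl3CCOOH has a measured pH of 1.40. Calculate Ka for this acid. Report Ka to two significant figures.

[H+] = 10^(-1.40) = 3.98 × 10^-2 M
At equilibrium [HA] = 0.046 − 3.98 × 10^-2 = 6.20 × 10^-3 M
Ka = [H+][A-]/[HA] = (3.98 × 10^-2)² / 6.20 × 10^-3 = 2.6 × 10^-1

Ka = 2.6 × 10^-1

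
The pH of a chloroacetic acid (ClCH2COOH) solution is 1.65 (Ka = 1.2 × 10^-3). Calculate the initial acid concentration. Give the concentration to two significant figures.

C₀ = 4.4 × 10^-1 M

[H+] = 10^(-1.65) = 2.24 × 10^-2 M = x
Ka = x²/(C₀ − x) ⇒ C₀ = x + x²/Ka
C₀ = 2.24 × 10^-2 + (2.24 × 10^-2)²/(1.2 × 10^-3) = 4.41 × 10^-1 M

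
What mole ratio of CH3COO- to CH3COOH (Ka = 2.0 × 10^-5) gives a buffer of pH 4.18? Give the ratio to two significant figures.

pKa = -log(2.0 × 10^-5) = 4.699
pH = pKa + log(r) ⇒ log(r) = 4.18 − 4.699 = -0.519
r = [CH3COO-]/[CH3COOH] = 10^(-0.519) = 0.303

ratio = 0.30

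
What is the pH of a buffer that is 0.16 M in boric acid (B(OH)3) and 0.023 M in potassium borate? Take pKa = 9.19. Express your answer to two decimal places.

Henderson–Hasselbalch: pH = pKa + log([B(OH)4-]/[B(OH)3]) = 9.19 + log(0.023/0.16)
pH = 9.19 + (-0.842) = 8.35

pH = 8.35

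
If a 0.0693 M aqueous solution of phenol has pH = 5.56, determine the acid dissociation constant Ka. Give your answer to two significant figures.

[H+] = 10^(-5.56) = 2.75 × 10^-6 M
At equilibrium [HA] = 0.0693 − 2.75 × 10^-6 = 6.93 × 10^-2 M
Ka = [H+][A-]/[HA] = (2.75 × 10^-6)² / 6.93 × 10^-2 = 1.1 × 10^-10

Ka = 1.1 × 10^-10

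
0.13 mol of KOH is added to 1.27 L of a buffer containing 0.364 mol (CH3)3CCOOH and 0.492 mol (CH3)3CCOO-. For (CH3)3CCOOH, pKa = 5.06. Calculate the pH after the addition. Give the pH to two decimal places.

pH = 5.48

After neutralization: n((CH3)3CCOOH) = 0.234 mol, n((CH3)3CCOO-) = 0.622 mol.
Henderson–Hasselbalch with mole ratio 0.622/0.234: pH = 5.06 + (+0.425)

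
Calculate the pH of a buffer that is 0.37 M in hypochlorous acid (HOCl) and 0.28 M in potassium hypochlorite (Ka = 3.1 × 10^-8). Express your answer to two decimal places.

pH = 7.39

pKa = −log(3.1 × 10^-8) = 7.509
Henderson–Hasselbalch: pH = pKa + log([OCl-]/[HOCl]) = 7.509 + log(0.28/0.37)
pH = 7.509 + (-0.121) = 7.39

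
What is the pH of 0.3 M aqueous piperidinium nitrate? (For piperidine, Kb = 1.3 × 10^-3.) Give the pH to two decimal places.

C5H10NH2+ is the conjugate acid of the weak base C5H10NH.
Ka = Kw/Kb = 1.0×10^-14 / 1.3 × 10^-3 = 7.69 × 10^-12
Ka = [H+]²/(0.3 − [H+]) = 7.69 × 10^-12
Neglecting [H+] in the denominator: [H+] = √(7.69 × 10^-12 × 0.3) = 1.52 × 10^-6 M
Check: 0.00051% ionized — well under 5%, approximation valid.
pH = −log(1.52 × 10^-6) = 5.82

pH = 5.82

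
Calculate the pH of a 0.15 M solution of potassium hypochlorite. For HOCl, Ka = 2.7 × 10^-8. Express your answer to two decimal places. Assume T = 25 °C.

pH = 10.37

OCl- is the conjugate base of the weak acid HOCl.
Kb = Kw/Ka = 1.0×10^-14 / 2.7 × 10^-8 = 3.70 × 10^-7
From the ICE table, Kb = x²/(0.15 − x) = 3.70 × 10^-7.
Since Kb ≪ C₀, x ≈ √(Kb·C₀) = 2.36 × 10^-4 M.
pOH = 3.63, so pH = 14.00 − pOH = 10.37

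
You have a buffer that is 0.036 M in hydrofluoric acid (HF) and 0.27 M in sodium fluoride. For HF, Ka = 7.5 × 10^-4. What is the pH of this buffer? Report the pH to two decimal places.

pKa = −log(7.5 × 10^-4) = 3.125
Henderson–Hasselbalch: pH = pKa + log([F-]/[HF]) = 3.125 + log(0.27/0.036)
pH = 3.125 + (+0.875) = 4.00

pH = 4.00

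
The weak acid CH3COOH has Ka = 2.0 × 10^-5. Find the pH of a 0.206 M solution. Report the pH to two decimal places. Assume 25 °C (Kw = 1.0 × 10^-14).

CH3COOH ⇌ CH3COO- + H+
From the ICE table, Ka = [H+]²/(0.206 − [H+]) = 2.0 × 10^-5.
Since Ka ≪ C₀, [H+] ≈ √(Ka·C₀) = 2.03 × 10^-3 M.
pH = −log[H+] = −log(2.03 × 10^-3) = 2.69

pH = 2.69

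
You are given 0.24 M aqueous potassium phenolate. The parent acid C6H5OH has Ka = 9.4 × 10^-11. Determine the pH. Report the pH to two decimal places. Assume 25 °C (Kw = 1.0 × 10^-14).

pH = 11.70

C6H5O- is the conjugate base of the weak acid C6H5OH.
Kb = Kw/Ka = 1.0×10^-14 / 9.4 × 10^-11 = 1.06 × 10^-4
Kb = [OH-]²/(0.24 − [OH-]) = 1.06 × 10^-4
Assume [OH-] ≪ 0.24: [OH-] ≈ √(1.06 × 10^-4 × 0.24) = 5.04 × 10^-3 M
([OH-]/C₀ = 2.1% < 5%, so the approximation holds.)
pOH = −log(5.04 × 10^-3) = 2.30; pH = 14.00 − 2.30 = 11.70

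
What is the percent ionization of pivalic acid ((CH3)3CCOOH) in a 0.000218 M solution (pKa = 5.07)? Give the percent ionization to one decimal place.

17.9%

(CH3)3CCOOH ⇌ (CH3)3CCOO- + H+; let x = [H+] at equilibrium.
Ka = 10^(−5.07) = 8.51 × 10^-6
Ka = x²/(C₀ − x); solving the quadratic gives x = 3.90 × 10^-5 M.
% ionization = x/C₀ × 100% = 3.90 × 10^-5/0.000218 × 100% = 17.9%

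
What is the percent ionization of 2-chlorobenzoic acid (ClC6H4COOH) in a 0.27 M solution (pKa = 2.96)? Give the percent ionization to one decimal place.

6.2%

ClC6H4COOH ⇌ ClC6H4COO- + H+; let x = [H+] at equilibrium.
Ka = 10^(−2.96) = 1.10 × 10^-3
Ka = x²/(C₀ − x); solving the quadratic gives x = 1.67 × 10^-2 M.
% ionization = x/C₀ × 100% = 1.67 × 10^-2/0.27 × 100% = 6.2%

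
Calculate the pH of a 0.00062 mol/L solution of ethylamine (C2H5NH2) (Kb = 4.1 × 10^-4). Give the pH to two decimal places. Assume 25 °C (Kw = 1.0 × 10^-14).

pH = 10.53

C2H5NH2 + H2O ⇌ C2H5NH3+ + OH-
Kb = [OH-]²/(0.00062 − [OH-]) = 4.1 × 10^-4
The 5% rule fails; solving [OH-]² + Kb·[OH-] − Kb·C₀ = 0 exactly:
[OH-] = [−0.00041 + √(0.00041² + 1.02e-06)]/2 = 3.39 × 10^-4 M
pOH = 3.47, so pH = 14.00 − pOH = 10.53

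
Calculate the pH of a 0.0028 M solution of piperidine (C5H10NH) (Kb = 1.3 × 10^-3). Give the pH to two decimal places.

pH = 11.14

C5H10NH + H2O ⇌ C5H10NH2+ + OH-
From the ICE table, Kb = x²/(0.0028 − x) = 1.3 × 10^-3.
The 5% rule fails; solving x² + Kb·x − Kb·C₀ = 0 exactly:
x = [−0.0013 + √(0.0013² + 1.46e-05)]/2 = 1.37 × 10^-3 M
pOH = −log(1.37 × 10^-3) = 2.86; pH = 14.00 − 2.86 = 11.14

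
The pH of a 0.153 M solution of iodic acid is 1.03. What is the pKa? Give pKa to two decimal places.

[H+] = 10^(-1.03) = 9.33 × 10^-2 M
At equilibrium [HA] = 0.153 − 9.33 × 10^-2 = 5.97 × 10^-2 M
Ka = [H+][A-]/[HA] = (9.33 × 10^-2)² / 5.97 × 10^-2 = 1.46 × 10^-1
pKa = -log(1.46 × 10^-1) = 0.84

pKa = 0.84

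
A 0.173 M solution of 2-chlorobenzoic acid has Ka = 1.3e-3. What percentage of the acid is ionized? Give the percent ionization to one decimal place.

ClC6H4COOH ⇌ ClC6H4COO- + H+; let x = [H+] at equilibrium.
Solve x² + 0.0013x − 0.000225 = 0 → x = 1.44 × 10^-2 M
Fraction ionized = 1.44 × 10^-2 / 0.173 = 0.0832 → 8.3%

8.3%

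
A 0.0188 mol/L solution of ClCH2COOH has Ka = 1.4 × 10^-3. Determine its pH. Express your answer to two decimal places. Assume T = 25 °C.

pH = 2.35

ClCH2COOH ⇌ ClCH2COO- + H+
Ka = [H+]²/(0.0188 − [H+]) = 1.4 × 10^-3
[H+] is not negligible relative to C₀; solve [H+]² + 0.0014·[H+] − 2.63e-05 = 0.
[H+] = [−0.0014 + √(0.0014² + 0.000105)]/2 = 4.48 × 10^-3 M
pH = −log[H+] = −log(4.48 × 10^-3) = 2.35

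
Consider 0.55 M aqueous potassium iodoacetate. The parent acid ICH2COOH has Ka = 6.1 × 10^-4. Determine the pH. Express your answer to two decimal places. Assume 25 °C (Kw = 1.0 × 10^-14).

pH = 8.48

ICH2COO- is the conjugate base of the weak acid ICH2COOH.
Kb = Kw/Ka = 1.0×10^-14 / 6.1 × 10^-4 = 1.64 × 10^-11
Kb = [OH-]²/(0.55 − [OH-]) = 1.64 × 10^-11
Since Kb ≪ C₀, [OH-] ≈ √(Kb·C₀) = 3.00 × 10^-6 M.
pOH = 5.52, so pH = 14.00 − pOH = 8.48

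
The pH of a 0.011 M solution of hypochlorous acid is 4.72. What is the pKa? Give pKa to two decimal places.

[H+] = 10^(-4.72) = 1.91 × 10^-5 M
At equilibrium [HA] = 0.011 − 1.91 × 10^-5 = 1.10 × 10^-2 M
Ka = [H+][A-]/[HA] = (1.91 × 10^-5)² / 1.10 × 10^-2 = 3.32 × 10^-8
pKa = -log(3.32 × 10^-8) = 7.48

pKa = 7.48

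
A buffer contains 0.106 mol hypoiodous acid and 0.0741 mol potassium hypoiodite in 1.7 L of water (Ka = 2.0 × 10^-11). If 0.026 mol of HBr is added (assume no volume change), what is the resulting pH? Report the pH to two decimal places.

pH = 10.26

After neutralization: n(HOI) = 0.132 mol, n(OI-) = 0.0481 mol.
pKa = −log(2.0 × 10^-11) = 10.699
pH = pKa + log([A⁻]/[HA]) = 10.699 + log(0.0481/0.132) = 10.699 -0.438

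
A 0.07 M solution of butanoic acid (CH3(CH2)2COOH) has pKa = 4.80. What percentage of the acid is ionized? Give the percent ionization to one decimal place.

1.5%

CH3(CH2)2COOH ⇌ CH3(CH2)2COO- + H+; let x = [H+] at equilibrium.
Ka = 10^(−4.80) = 1.58 × 10^-5
x ≈ √(Ka·C₀) = √(1.58 × 10^-5 × 0.07) = 1.05 × 10^-3 M
Fraction ionized = 1.05 × 10^-3 / 0.07 = 0.0150 → 1.5%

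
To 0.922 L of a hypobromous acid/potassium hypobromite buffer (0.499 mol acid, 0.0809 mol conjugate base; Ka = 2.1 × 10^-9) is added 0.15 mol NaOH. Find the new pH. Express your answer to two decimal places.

pH = 8.50

After neutralization: n(HOBr) = 0.349 mol, n(OBr-) = 0.231 mol.
pKa = −log(2.1 × 10^-9) = 8.678
pH = pKa + log(n_OBr-/n_HOBr) = 8.678 + log(0.231/0.349) = 8.678 + (-0.179)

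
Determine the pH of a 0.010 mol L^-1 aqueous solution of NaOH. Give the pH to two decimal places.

NaOH is a strong base; [OH-] = 0.01 M.
pOH = -log(0.01) = 2.00
pH = 14.00 - 2.00 = 12.00

pH = 12.00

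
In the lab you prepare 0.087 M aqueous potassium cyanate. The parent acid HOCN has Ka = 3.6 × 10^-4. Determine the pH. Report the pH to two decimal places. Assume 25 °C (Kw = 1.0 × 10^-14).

OCN- is the conjugate base of the weak acid HOCN.
Kb = Kw/Ka = 1.0×10^-14 / 3.6 × 10^-4 = 2.78 × 10^-11
From the ICE table, Kb = [OH-]²/(0.087 − [OH-]) = 2.78 × 10^-11.
Neglecting [OH-] in the denominator: [OH-] = √(2.78 × 10^-11 × 0.087) = 1.56 × 10^-6 M
([OH-]/C₀ = 0.0018% < 5%, so the approximation holds.)
pOH = −log(1.56 × 10^-6) = 5.81; pH = 14.00 − 5.81 = 8.19

pH = 8.19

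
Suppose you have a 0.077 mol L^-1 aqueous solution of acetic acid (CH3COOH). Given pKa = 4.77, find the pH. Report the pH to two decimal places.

CH3COOH ⇌ CH3COO- + H+
Ka = 10^(−4.77) = 1.70 × 10^-5
From the ICE table, Ka = [H+]²/(0.077 − [H+]) = 1.70 × 10^-5.
Since Ka ≪ C₀, [H+] ≈ √(Ka·C₀) = 1.14 × 10^-3 M.
([H+]/C₀ = 1.5% < 5%, so the approximation holds.)
pH = −log(1.14 × 10^-3) = 2.94

pH = 2.94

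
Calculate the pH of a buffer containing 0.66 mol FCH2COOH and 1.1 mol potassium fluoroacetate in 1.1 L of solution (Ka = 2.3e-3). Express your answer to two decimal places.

pH = 2.86

pKa = −log(2.3 × 10^-3) = 2.638
Using pH = pKa + log([base]/[acid]) with [base]/[acid] = 1.1/0.66:
pH = 2.638 + (+0.222) = 2.86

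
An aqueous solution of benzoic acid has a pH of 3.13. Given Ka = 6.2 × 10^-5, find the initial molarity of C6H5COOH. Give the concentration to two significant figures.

[H+] = 10^(-3.13) = 7.41 × 10^-4 M = x
Ka = x²/(C₀ − x) ⇒ C₀ = x + x²/Ka
C₀ = 7.41 × 10^-4 + (7.41 × 10^-4)²/(6.2 × 10^-5) = 9.60 × 10^-3 M

C₀ = 9.6 × 10^-3 M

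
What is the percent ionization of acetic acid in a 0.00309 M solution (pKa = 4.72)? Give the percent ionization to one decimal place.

CH3COOH ⇌ CH3COO- + H+; let x = [H+] at equilibrium.
Ka = 10^(−4.72) = 1.91 × 10^-5
Ka = x²/(C₀ − x); solving the quadratic gives x = 2.34 × 10^-4 M.
Fraction ionized = 2.34 × 10^-4 / 0.00309 = 0.0757 → 7.6%

7.6%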